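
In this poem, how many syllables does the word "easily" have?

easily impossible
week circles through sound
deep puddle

3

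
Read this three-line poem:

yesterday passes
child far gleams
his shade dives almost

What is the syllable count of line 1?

5

Line 1: yesterday (3), passes (2) → 5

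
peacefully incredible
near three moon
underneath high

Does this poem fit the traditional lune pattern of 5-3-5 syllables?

No

Line 1: "peacefully incredible": 3+4 = 7 (expected 5)
Line 2: "near three moon": 1+1+1 = 3 ✓
Line 3: "underneath high": 3+1 = 4 (expected 5)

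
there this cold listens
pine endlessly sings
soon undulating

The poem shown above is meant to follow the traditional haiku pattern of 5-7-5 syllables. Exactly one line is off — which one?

Line 1: there(1) + this(1) + cold(1) + listens(2) = 5 ✓
Line 2: pine(1) + endlessly(3) + sings(1) = 5 (expected 7)
Line 3: soon(1) + undulating(4) = 5 ✓

The second line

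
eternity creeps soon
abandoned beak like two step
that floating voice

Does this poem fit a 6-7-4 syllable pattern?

Yes

Line 1: eternity (4), creeps (1), soon (1) → 6 ✓
Line 2: abandoned (3), beak (1), like (1), two (1), step (1) → 7 ✓
Line 3: that (1), floating (2), voice (1) → 4 ✓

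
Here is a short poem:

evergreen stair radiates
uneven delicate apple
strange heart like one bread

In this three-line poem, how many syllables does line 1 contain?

Line 1: evergreen (3), stair (1), radiates (3) → 7

7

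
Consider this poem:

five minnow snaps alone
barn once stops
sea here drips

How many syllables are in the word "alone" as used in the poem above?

2

"alone" has 2 syllables.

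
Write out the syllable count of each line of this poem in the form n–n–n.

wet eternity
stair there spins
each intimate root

5–3–5

Line 1: wet (1), eternity (4) → 5
Line 2: stair (1), there (1), spins (1) → 3
Line 3: each (1), intimate (3), root (1) → 5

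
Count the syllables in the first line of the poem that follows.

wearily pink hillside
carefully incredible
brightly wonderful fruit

6

The first line: wearily (3), pink (1), hillside (2) → 6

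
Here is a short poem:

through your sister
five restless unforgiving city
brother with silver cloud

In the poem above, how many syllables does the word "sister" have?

2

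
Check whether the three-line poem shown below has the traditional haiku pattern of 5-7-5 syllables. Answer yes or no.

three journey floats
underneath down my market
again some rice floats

Line 1: three (1), journey (2), floats (1) → 4 (expected 5)
Line 2: underneath (3), down (1), my (1), market (2) → 7 ✓
Line 3: again (2), some (1), rice (1), floats (1) → 5 ✓

No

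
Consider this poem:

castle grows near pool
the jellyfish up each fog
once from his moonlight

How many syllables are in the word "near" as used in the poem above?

1

"near" has 1 syllable.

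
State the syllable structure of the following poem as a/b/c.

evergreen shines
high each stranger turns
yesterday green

4/5/4

Line 1: evergreen(3) + shines(1) = 4
Line 2: high(1) + each(1) + stranger(2) + turns(1) = 5
Line 3: yesterday(3) + green(1) = 4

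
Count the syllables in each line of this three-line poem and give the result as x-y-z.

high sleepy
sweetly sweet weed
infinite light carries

3-4-6

Line 1: high(1) + sleepy(2) = 3
Line 2: sweetly(2) + sweet(1) + weed(1) = 4
Line 3: infinite(3) + light(1) + carries(2) = 6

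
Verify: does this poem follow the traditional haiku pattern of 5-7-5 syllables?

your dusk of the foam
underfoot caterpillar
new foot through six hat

Yes

Line 1: your(1) + dusk(1) + of(1) + the(1) + foam(1) = 5 ✓
Line 2: underfoot(3) + caterpillar(4) = 7 ✓
Line 3: new(1) + foot(1) + through(1) + six(1) + hat(1) = 5 ✓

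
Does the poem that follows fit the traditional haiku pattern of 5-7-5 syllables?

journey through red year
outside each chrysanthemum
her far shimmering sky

No

Line 1: journey (2), through (1), red (1), year (1) → 5 ✓
Line 2: outside (2), each (1), chrysanthemum (4) → 7 ✓
Line 3: her (1), far (1), shimmering (3), sky (1) → 6 (expected 5)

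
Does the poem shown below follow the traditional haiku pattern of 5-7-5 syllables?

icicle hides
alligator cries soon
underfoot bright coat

No

Line 1: icicle (3), hides (1) → 4 (expected 5)
Line 2: alligator (4), cries (1), soon (1) → 6 (expected 7)
Line 3: underfoot (3), bright (1), coat (1) → 5 ✓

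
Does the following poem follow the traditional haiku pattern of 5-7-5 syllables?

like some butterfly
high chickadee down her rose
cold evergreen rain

Yes

Line 1: like (1), some (1), butterfly (3) → 5 ✓
Line 2: high (1), chickadee (3), down (1), her (1), rose (1) → 7 ✓
Line 3: cold (1), evergreen (3), rain (1) → 5 ✓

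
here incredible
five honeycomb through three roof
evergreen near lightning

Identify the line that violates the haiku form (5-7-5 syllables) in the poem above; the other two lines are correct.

Line 3

Line 1: here(1) + incredible(4) = 5 ✓
Line 2: five(1) + honeycomb(3) + through(1) + three(1) + roof(1) = 7 ✓
Line 3: evergreen(3) + near(1) + lightning(2) = 6 (expected 5)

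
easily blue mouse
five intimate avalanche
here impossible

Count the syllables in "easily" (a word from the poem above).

3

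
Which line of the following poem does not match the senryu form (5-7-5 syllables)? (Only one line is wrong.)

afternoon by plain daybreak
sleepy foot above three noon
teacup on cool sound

Line 1

Line 1: afternoon(3) + by(1) + plain(1) + daybreak(2) = 7 (expected 5)
Line 2: sleepy(2) + foot(1) + above(2) + three(1) + noon(1) = 7 ✓
Line 3: teacup(2) + on(1) + cool(1) + sound(1) = 5 ✓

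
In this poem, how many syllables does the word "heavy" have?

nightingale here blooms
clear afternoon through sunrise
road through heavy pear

2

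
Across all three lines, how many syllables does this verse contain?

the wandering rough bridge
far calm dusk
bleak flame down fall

Line 1: "the wandering rough bridge": 1+3+1+1 = 6
Line 2: "far calm dusk": 1+1+1 = 3
Line 3: "bleak flame down fall": 1+1+1+1 = 4
Total: 6 + 3 + 4 = 13

13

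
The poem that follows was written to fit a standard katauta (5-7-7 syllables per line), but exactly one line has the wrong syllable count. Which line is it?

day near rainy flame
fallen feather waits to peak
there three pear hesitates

Line 3

Line 1: day(1) + near(1) + rainy(2) + flame(1) = 5 ✓
Line 2: fallen(2) + feather(2) + waits(1) + to(1) + peak(1) = 7 ✓
Line 3: there(1) + three(1) + pear(1) + hesitates(3) = 6 (expected 7)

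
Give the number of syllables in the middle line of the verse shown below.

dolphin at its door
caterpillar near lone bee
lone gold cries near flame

7

The middle line: caterpillar (4), near (1), lone (1), bee (1) → 7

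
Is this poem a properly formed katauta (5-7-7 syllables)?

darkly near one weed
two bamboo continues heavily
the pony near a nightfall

No

Line 1: "darkly near one weed": 2+1+1+1 = 5 ✓
Line 2: "two bamboo continues heavily": 1+2+3+3 = 9 (expected 7)
Line 3: "the pony near a nightfall": 1+2+1+1+2 = 7 ✓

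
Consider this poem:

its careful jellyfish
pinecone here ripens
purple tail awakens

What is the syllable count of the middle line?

The middle line: pinecone (2), here (1), ripens (2) → 5

5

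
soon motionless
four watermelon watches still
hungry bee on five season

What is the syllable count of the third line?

7

The third line: "hungry bee on five season": 2+1+1+1+2 = 7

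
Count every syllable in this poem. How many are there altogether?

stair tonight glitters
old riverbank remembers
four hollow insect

17

Line 1: "stair tonight glitters": 1+2+2 = 5
Line 2: "old riverbank remembers": 1+3+3 = 7
Line 3: "four hollow insect": 1+2+2 = 5
Total: 5 + 7 + 5 = 17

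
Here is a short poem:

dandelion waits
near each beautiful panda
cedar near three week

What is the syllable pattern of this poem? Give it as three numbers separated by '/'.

Line 1: dandelion (4), waits (1) → 5
Line 2: near (1), each (1), beautiful (3), panda (2) → 7
Line 3: cedar (2), near (1), three (1), week (1) → 5

5/7/5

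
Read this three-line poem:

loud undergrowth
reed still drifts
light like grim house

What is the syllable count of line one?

Line one: "loud undergrowth": 1+3 = 4

4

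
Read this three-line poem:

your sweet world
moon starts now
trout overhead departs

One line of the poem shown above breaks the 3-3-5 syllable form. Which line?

Line 1: "your sweet world": 1+1+1 = 3 ✓
Line 2: "moon starts now": 1+1+1 = 3 ✓
Line 3: "trout overhead departs": 1+3+2 = 6 (expected 5)

The third line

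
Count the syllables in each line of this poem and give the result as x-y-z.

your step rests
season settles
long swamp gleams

3-4-3

Line 1: "your step rests": 1+1+1 = 3
Line 2: "season settles": 2+2 = 4
Line 3: "long swamp gleams": 1+1+1 = 3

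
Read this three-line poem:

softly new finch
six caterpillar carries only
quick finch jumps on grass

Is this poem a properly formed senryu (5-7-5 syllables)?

Line 1: "softly new finch": 2+1+1 = 4 (expected 5)
Line 2: "six caterpillar carries only": 1+4+2+2 = 9 (expected 7)
Line 3: "quick finch jumps on grass": 1+1+1+1+1 = 5 ✓

No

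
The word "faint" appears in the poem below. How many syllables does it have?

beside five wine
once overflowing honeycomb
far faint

1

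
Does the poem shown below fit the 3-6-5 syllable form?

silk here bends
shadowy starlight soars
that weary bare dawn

Yes

Line 1: silk (1), here (1), bends (1) → 3 ✓
Line 2: shadowy (3), starlight (2), soars (1) → 6 ✓
Line 3: that (1), weary (2), bare (1), dawn (1) → 5 ✓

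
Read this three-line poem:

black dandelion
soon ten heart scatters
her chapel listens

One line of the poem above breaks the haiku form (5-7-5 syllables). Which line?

The second line

Line 1: black(1) + dandelion(4) = 5 ✓
Line 2: soon(1) + ten(1) + heart(1) + scatters(2) = 5 (expected 7)
Line 3: her(1) + chapel(2) + listens(2) = 5 ✓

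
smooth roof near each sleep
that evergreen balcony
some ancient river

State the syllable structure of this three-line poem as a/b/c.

Line 1: "smooth roof near each sleep": 1+1+1+1+1 = 5
Line 2: "that evergreen balcony": 1+3+3 = 7
Line 3: "some ancient river": 1+2+2 = 5

5/7/5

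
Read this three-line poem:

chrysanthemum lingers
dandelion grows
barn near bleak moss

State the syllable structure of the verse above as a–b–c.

6–5–4

Line 1: chrysanthemum (4), lingers (2) → 6
Line 2: dandelion (4), grows (1) → 5
Line 3: barn (1), near (1), bleak (1), moss (1) → 4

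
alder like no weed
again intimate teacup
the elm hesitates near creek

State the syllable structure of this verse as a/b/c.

5/7/7

Line 1: alder (2), like (1), no (1), weed (1) → 5
Line 2: again (2), intimate (3), teacup (2) → 7
Line 3: the (1), elm (1), hesitates (3), near (1), creek (1) → 7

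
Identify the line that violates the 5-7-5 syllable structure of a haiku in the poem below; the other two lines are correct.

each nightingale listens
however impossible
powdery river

Line 1: each (1), nightingale (3), listens (2) → 6 (expected 5)
Line 2: however (3), impossible (4) → 7 ✓
Line 3: powdery (3), river (2) → 5 ✓

Line 1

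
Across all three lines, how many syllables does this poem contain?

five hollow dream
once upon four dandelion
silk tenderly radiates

Line 1: "five hollow dream": 1+2+1 = 4
Line 2: "once upon four dandelion": 1+2+1+4 = 8
Line 3: "silk tenderly radiates": 1+3+3 = 7
Total: 4 + 8 + 7 = 19

19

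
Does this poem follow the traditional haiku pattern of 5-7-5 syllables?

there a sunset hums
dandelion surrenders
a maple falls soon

Yes

Line 1: there (1), a (1), sunset (2), hums (1) → 5 ✓
Line 2: dandelion (4), surrenders (3) → 7 ✓
Line 3: a (1), maple (2), falls (1), soon (1) → 5 ✓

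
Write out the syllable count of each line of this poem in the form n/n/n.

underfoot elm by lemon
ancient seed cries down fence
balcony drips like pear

Line 1: "underfoot elm by lemon": 3+1+1+2 = 7
Line 2: "ancient seed cries down fence": 2+1+1+1+1 = 6
Line 3: "balcony drips like pear": 3+1+1+1 = 6

7/6/6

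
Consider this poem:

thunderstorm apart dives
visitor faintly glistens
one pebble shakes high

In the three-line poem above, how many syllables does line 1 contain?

Line 1: thunderstorm (3), apart (2), dives (1) → 6

6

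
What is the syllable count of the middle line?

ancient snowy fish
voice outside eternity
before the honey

7

The middle line: voice (1), outside (2), eternity (4) → 7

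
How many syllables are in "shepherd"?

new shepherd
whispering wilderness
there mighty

"shepherd" has 2 syllables.

2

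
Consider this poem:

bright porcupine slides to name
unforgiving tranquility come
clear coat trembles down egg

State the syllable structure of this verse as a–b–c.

7–9–6

Line 1: "bright porcupine slides to name": 1+3+1+1+1 = 7
Line 2: "unforgiving tranquility come": 4+4+1 = 9
Line 3: "clear coat trembles down egg": 1+1+2+1+1 = 6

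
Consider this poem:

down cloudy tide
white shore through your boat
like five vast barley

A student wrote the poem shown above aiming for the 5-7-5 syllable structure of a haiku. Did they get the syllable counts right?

Line 1: down(1) + cloudy(2) + tide(1) = 4 (expected 5)
Line 2: white(1) + shore(1) + through(1) + your(1) + boat(1) = 5 (expected 7)
Line 3: like(1) + five(1) + vast(1) + barley(2) = 5 ✓

No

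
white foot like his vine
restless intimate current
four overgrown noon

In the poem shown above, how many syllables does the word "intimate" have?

3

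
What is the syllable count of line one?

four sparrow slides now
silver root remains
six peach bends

5

Line one: "four sparrow slides now": 1+2+1+1 = 5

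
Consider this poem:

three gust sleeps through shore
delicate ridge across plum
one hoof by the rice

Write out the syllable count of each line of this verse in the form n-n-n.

Line 1: three (1), gust (1), sleeps (1), through (1), shore (1) → 5
Line 2: delicate (3), ridge (1), across (2), plum (1) → 7
Line 3: one (1), hoof (1), by (1), the (1), rice (1) → 5

5-7-5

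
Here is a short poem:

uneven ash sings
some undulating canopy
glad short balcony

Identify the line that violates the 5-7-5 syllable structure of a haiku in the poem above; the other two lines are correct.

The second line

Line 1: uneven(3) + ash(1) + sings(1) = 5 ✓
Line 2: some(1) + undulating(4) + canopy(3) = 8 (expected 7)
Line 3: glad(1) + short(1) + balcony(3) = 5 ✓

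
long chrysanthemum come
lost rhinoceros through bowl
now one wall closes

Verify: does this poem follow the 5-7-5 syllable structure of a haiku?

Line 1: long (1), chrysanthemum (4), come (1) → 6 (expected 5)
Line 2: lost (1), rhinoceros (4), through (1), bowl (1) → 7 ✓
Line 3: now (1), one (1), wall (1), closes (2) → 5 ✓

No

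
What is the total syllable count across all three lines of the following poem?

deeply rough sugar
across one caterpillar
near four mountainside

Line 1: deeply (2), rough (1), sugar (2) → 5
Line 2: across (2), one (1), caterpillar (4) → 7
Line 3: near (1), four (1), mountainside (3) → 5
Total: 5 + 7 + 5 = 17

17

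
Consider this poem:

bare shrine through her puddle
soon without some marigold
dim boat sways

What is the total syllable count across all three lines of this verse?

Line 1: "bare shrine through her puddle": 1+1+1+1+2 = 6
Line 2: "soon without some marigold": 1+2+1+3 = 7
Line 3: "dim boat sways": 1+1+1 = 3
Total: 6 + 7 + 3 = 16

16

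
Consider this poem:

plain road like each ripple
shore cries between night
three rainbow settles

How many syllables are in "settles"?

2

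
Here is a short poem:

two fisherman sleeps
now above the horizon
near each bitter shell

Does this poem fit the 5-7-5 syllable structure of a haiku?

Line 1: "two fisherman sleeps": 1+3+1 = 5 ✓
Line 2: "now above the horizon": 1+2+1+3 = 7 ✓
Line 3: "near each bitter shell": 1+1+2+1 = 5 ✓

Yes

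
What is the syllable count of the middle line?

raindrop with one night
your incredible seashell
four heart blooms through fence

7

The middle line: your (1), incredible (4), seashell (2) → 7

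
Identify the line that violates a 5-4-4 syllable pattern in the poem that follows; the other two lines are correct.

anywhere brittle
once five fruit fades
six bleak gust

Line 1: anywhere (3), brittle (2) → 5 ✓
Line 2: once (1), five (1), fruit (1), fades (1) → 4 ✓
Line 3: six (1), bleak (1), gust (1) → 3 (expected 4)

Line 3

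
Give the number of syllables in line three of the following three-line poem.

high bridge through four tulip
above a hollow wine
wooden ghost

Line three: wooden(2) + ghost(1) = 3

3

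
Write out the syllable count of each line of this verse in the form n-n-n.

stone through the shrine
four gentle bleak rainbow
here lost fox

4-6-3

Line 1: stone(1) + through(1) + the(1) + shrine(1) = 4
Line 2: four(1) + gentle(2) + bleak(1) + rainbow(2) = 6
Line 3: here(1) + lost(1) + fox(1) = 3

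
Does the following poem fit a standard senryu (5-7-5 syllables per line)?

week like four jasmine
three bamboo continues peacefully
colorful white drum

Line 1: week(1) + like(1) + four(1) + jasmine(2) = 5 ✓
Line 2: three(1) + bamboo(2) + continues(3) + peacefully(3) = 9 (expected 7)
Line 3: colorful(3) + white(1) + drum(1) = 5 ✓

No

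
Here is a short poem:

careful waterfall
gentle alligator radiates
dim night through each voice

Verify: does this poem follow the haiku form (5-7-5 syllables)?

No

Line 1: careful (2), waterfall (3) → 5 ✓
Line 2: gentle (2), alligator (4), radiates (3) → 9 (expected 7)
Line 3: dim (1), night (1), through (1), each (1), voice (1) → 5 ✓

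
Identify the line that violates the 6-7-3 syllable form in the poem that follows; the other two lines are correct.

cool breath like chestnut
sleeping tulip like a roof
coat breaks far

Line 1: cool(1) + breath(1) + like(1) + chestnut(2) = 5 (expected 6)
Line 2: sleeping(2) + tulip(2) + like(1) + a(1) + roof(1) = 7 ✓
Line 3: coat(1) + breaks(1) + far(1) = 3 ✓

Line 1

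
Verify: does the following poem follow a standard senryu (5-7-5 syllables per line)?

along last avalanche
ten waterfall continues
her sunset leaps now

No

Line 1: "along last avalanche": 2+1+3 = 6 (expected 5)
Line 2: "ten waterfall continues": 1+3+3 = 7 ✓
Line 3: "her sunset leaps now": 1+2+1+1 = 5 ✓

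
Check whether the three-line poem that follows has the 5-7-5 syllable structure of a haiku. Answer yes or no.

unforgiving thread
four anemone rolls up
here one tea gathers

Line 1: unforgiving (4), thread (1) → 5 ✓
Line 2: four (1), anemone (4), rolls (1), up (1) → 7 ✓
Line 3: here (1), one (1), tea (1), gathers (2) → 5 ✓

Yes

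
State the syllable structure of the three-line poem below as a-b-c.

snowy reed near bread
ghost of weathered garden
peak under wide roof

5-6-5

Line 1: snowy (2), reed (1), near (1), bread (1) → 5
Line 2: ghost (1), of (1), weathered (2), garden (2) → 6
Line 3: peak (1), under (2), wide (1), roof (1) → 5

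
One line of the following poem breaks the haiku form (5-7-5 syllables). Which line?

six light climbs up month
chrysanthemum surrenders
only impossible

Line 1: six (1), light (1), climbs (1), up (1), month (1) → 5 ✓
Line 2: chrysanthemum (4), surrenders (3) → 7 ✓
Line 3: only (2), impossible (4) → 6 (expected 5)

The third line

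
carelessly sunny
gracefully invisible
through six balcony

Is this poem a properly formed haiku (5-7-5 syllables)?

Yes

Line 1: "carelessly sunny": 3+2 = 5 ✓
Line 2: "gracefully invisible": 3+4 = 7 ✓
Line 3: "through six balcony": 1+1+3 = 5 ✓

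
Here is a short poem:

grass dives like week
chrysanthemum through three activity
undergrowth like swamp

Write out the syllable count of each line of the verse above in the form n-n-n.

4-10-5

Line 1: grass (1), dives (1), like (1), week (1) → 4
Line 2: chrysanthemum (4), through (1), three (1), activity (4) → 10
Line 3: undergrowth (3), like (1), swamp (1) → 5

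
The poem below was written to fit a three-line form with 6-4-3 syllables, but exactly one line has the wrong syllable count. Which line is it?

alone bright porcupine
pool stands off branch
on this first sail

Line 3

Line 1: alone(2) + bright(1) + porcupine(3) = 6 ✓
Line 2: pool(1) + stands(1) + off(1) + branch(1) = 4 ✓
Line 3: on(1) + this(1) + first(1) + sail(1) = 4 (expected 3)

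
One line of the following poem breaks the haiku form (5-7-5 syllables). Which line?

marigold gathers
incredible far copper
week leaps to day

The third line

Line 1: marigold (3), gathers (2) → 5 ✓
Line 2: incredible (4), far (1), copper (2) → 7 ✓
Line 3: week (1), leaps (1), to (1), day (1) → 4 (expected 5)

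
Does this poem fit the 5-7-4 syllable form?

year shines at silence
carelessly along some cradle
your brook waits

No

Line 1: year (1), shines (1), at (1), silence (2) → 5 ✓
Line 2: carelessly (3), along (2), some (1), cradle (2) → 8 (expected 7)
Line 3: your (1), brook (1), waits (1) → 3 (expected 4)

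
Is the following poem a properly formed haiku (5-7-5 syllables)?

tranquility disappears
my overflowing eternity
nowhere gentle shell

Line 1: tranquility(4) + disappears(3) = 7 (expected 5)
Line 2: my(1) + overflowing(4) + eternity(4) = 9 (expected 7)
Line 3: nowhere(2) + gentle(2) + shell(1) = 5 ✓

No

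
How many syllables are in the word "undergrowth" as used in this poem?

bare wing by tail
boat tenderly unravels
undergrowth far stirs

3

"undergrowth" has 3 syllables.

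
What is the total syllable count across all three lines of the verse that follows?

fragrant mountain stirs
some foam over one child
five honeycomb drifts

16

Line 1: fragrant(2) + mountain(2) + stirs(1) = 5
Line 2: some(1) + foam(1) + over(2) + one(1) + child(1) = 6
Line 3: five(1) + honeycomb(3) + drifts(1) = 5
Total: 5 + 6 + 5 = 16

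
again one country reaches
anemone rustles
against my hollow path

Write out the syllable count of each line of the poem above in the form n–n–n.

Line 1: "again one country reaches": 2+1+2+2 = 7
Line 2: "anemone rustles": 4+2 = 6
Line 3: "against my hollow path": 2+1+2+1 = 6

7–6–6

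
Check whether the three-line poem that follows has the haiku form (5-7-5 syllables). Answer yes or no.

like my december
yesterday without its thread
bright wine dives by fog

Yes

Line 1: like(1) + my(1) + december(3) = 5 ✓
Line 2: yesterday(3) + without(2) + its(1) + thread(1) = 7 ✓
Line 3: bright(1) + wine(1) + dives(1) + by(1) + fog(1) = 5 ✓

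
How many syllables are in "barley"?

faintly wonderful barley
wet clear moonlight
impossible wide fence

2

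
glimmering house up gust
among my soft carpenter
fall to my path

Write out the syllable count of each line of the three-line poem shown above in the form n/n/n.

6/7/4

Line 1: glimmering(3) + house(1) + up(1) + gust(1) = 6
Line 2: among(2) + my(1) + soft(1) + carpenter(3) = 7
Line 3: fall(1) + to(1) + my(1) + path(1) = 4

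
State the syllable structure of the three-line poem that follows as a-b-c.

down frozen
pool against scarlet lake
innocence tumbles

3-6-5

Line 1: down(1) + frozen(2) = 3
Line 2: pool(1) + against(2) + scarlet(2) + lake(1) = 6
Line 3: innocence(3) + tumbles(2) = 5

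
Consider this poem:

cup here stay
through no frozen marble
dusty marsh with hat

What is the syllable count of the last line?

5

The last line: dusty (2), marsh (1), with (1), hat (1) → 5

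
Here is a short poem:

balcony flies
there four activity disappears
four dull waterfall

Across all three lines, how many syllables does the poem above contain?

18

Line 1: balcony(3) + flies(1) = 4
Line 2: there(1) + four(1) + activity(4) + disappears(3) = 9
Line 3: four(1) + dull(1) + waterfall(3) = 5
Total: 4 + 9 + 5 = 18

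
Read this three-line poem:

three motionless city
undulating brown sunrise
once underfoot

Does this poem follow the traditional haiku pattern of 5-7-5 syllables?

Line 1: "three motionless city": 1+3+2 = 6 (expected 5)
Line 2: "undulating brown sunrise": 4+1+2 = 7 ✓
Line 3: "once underfoot": 1+3 = 4 (expected 5)

No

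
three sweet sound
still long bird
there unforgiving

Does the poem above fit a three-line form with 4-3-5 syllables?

Line 1: three (1), sweet (1), sound (1) → 3 (expected 4)
Line 2: still (1), long (1), bird (1) → 3 ✓
Line 3: there (1), unforgiving (4) → 5 ✓

No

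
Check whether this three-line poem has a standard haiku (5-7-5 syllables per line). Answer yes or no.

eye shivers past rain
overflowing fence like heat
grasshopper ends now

Line 1: "eye shivers past rain": 1+2+1+1 = 5 ✓
Line 2: "overflowing fence like heat": 4+1+1+1 = 7 ✓
Line 3: "grasshopper ends now": 3+1+1 = 5 ✓

Yes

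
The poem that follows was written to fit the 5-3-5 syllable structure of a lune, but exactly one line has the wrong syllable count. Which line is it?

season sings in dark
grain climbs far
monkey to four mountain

The third line

Line 1: "season sings in dark": 2+1+1+1 = 5 ✓
Line 2: "grain climbs far": 1+1+1 = 3 ✓
Line 3: "monkey to four mountain": 2+1+1+2 = 6 (expected 5)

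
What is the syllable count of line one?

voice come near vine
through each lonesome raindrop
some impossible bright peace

4

Line one: "voice come near vine": 1+1+1+1 = 4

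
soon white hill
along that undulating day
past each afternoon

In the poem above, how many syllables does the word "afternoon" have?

"afternoon" has 3 syllables.

3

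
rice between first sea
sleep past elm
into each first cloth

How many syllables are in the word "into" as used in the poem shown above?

2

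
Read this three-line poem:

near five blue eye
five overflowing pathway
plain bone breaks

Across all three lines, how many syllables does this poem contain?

14

Line 1: "near five blue eye": 1+1+1+1 = 4
Line 2: "five overflowing pathway": 1+4+2 = 7
Line 3: "plain bone breaks": 1+1+1 = 3
Total: 4 + 7 + 3 = 14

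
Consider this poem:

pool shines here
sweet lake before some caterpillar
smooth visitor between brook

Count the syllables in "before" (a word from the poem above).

2

"before" has 2 syllables.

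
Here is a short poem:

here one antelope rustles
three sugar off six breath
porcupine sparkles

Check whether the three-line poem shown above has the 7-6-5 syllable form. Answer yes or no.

Line 1: here (1), one (1), antelope (3), rustles (2) → 7 ✓
Line 2: three (1), sugar (2), off (1), six (1), breath (1) → 6 ✓
Line 3: porcupine (3), sparkles (2) → 5 ✓

Yes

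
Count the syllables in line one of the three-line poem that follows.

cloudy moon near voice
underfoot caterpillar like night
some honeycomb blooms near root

Line one: cloudy(2) + moon(1) + near(1) + voice(1) = 5

5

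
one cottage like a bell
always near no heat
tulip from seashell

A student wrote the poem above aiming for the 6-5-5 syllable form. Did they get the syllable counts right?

Yes

Line 1: "one cottage like a bell": 1+2+1+1+1 = 6 ✓
Line 2: "always near no heat": 2+1+1+1 = 5 ✓
Line 3: "tulip from seashell": 2+1+2 = 5 ✓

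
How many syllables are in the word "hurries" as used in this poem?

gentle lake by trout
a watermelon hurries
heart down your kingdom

2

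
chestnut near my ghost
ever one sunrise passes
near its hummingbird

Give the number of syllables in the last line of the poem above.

5

The last line: "near its hummingbird": 1+1+3 = 5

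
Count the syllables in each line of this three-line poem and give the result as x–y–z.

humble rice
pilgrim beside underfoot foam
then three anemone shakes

3–8–7

Line 1: "humble rice": 2+1 = 3
Line 2: "pilgrim beside underfoot foam": 2+2+3+1 = 8
Line 3: "then three anemone shakes": 1+1+4+1 = 7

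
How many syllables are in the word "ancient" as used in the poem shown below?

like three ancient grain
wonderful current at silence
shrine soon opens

2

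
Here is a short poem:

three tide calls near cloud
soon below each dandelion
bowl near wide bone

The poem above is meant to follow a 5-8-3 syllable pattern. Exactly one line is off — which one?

Line 1: "three tide calls near cloud": 1+1+1+1+1 = 5 ✓
Line 2: "soon below each dandelion": 1+2+1+4 = 8 ✓
Line 3: "bowl near wide bone": 1+1+1+1 = 4 (expected 3)

Line 3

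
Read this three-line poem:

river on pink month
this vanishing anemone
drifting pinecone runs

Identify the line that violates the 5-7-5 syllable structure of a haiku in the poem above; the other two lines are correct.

The second line

Line 1: river (2), on (1), pink (1), month (1) → 5 ✓
Line 2: this (1), vanishing (3), anemone (4) → 8 (expected 7)
Line 3: drifting (2), pinecone (2), runs (1) → 5 ✓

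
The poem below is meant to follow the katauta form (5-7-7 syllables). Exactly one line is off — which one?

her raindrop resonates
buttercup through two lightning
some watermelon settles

Line 1: "her raindrop resonates": 1+2+3 = 6 (expected 5)
Line 2: "buttercup through two lightning": 3+1+1+2 = 7 ✓
Line 3: "some watermelon settles": 1+4+2 = 7 ✓

Line 1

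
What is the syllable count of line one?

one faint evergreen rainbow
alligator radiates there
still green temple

7

Line one: "one faint evergreen rainbow": 1+1+3+2 = 7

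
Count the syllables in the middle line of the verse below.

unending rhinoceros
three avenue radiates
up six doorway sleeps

7

The middle line: three (1), avenue (3), radiates (3) → 7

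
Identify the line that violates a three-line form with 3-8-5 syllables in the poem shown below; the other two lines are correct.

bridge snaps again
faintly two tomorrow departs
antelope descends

Line 1: bridge(1) + snaps(1) + again(2) = 4 (expected 3)
Line 2: faintly(2) + two(1) + tomorrow(3) + departs(2) = 8 ✓
Line 3: antelope(3) + descends(2) = 5 ✓

Line 1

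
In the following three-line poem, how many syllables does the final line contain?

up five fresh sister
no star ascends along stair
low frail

2

The final line: "low frail": 1+1 = 2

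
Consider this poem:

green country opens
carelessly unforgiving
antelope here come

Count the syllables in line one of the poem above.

Line one: green (1), country (2), opens (2) → 5

5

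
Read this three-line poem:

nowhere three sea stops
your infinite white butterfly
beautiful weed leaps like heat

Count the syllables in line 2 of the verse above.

8

Line 2: your(1) + infinite(3) + white(1) + butterfly(3) = 8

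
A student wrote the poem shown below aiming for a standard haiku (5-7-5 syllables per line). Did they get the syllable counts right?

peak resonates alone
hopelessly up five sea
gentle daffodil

No

Line 1: peak(1) + resonates(3) + alone(2) = 6 (expected 5)
Line 2: hopelessly(3) + up(1) + five(1) + sea(1) = 6 (expected 7)
Line 3: gentle(2) + daffodil(3) = 5 ✓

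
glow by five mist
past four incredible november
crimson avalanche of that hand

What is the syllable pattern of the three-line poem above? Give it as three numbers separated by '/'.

Line 1: glow (1), by (1), five (1), mist (1) → 4
Line 2: past (1), four (1), incredible (4), november (3) → 9
Line 3: crimson (2), avalanche (3), of (1), that (1), hand (1) → 8

4/9/8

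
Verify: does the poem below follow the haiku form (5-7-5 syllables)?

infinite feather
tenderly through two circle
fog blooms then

Line 1: infinite(3) + feather(2) = 5 ✓
Line 2: tenderly(3) + through(1) + two(1) + circle(2) = 7 ✓
Line 3: fog(1) + blooms(1) + then(1) = 3 (expected 5)

No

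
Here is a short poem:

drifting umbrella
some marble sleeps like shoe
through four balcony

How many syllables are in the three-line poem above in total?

16

Line 1: drifting(2) + umbrella(3) = 5
Line 2: some(1) + marble(2) + sleeps(1) + like(1) + shoe(1) = 6
Line 3: through(1) + four(1) + balcony(3) = 5
Total: 5 + 6 + 5 = 16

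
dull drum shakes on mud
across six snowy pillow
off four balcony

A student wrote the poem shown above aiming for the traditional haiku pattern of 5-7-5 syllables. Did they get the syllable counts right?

Yes

Line 1: dull(1) + drum(1) + shakes(1) + on(1) + mud(1) = 5 ✓
Line 2: across(2) + six(1) + snowy(2) + pillow(2) = 7 ✓
Line 3: off(1) + four(1) + balcony(3) = 5 ✓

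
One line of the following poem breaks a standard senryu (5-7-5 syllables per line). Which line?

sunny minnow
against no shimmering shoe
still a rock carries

Line 1: "sunny minnow": 2+2 = 4 (expected 5)
Line 2: "against no shimmering shoe": 2+1+3+1 = 7 ✓
Line 3: "still a rock carries": 1+1+1+2 = 5 ✓

Line 1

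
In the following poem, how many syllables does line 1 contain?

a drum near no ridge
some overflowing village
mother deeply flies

5

Line 1: "a drum near no ridge": 1+1+1+1+1 = 5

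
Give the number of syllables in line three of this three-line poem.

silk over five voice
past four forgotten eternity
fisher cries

Line three: fisher (2), cries (1) → 3

3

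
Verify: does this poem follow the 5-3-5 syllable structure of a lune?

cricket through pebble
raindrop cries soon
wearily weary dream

No

Line 1: "cricket through pebble": 2+1+2 = 5 ✓
Line 2: "raindrop cries soon": 2+1+1 = 4 (expected 3)
Line 3: "wearily weary dream": 3+2+1 = 6 (expected 5)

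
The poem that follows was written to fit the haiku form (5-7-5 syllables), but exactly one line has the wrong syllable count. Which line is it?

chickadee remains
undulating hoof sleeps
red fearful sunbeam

Line 1: "chickadee remains": 3+2 = 5 ✓
Line 2: "undulating hoof sleeps": 4+1+1 = 6 (expected 7)
Line 3: "red fearful sunbeam": 1+2+2 = 5 ✓

Line 2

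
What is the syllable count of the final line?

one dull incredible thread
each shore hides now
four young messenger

5

The final line: four(1) + young(1) + messenger(3) = 5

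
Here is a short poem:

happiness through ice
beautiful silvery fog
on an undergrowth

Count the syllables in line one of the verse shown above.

5

Line one: happiness(3) + through(1) + ice(1) = 5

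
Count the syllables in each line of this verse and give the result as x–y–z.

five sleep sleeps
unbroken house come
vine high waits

3–5–3

Line 1: "five sleep sleeps": 1+1+1 = 3
Line 2: "unbroken house come": 3+1+1 = 5
Line 3: "vine high waits": 1+1+1 = 3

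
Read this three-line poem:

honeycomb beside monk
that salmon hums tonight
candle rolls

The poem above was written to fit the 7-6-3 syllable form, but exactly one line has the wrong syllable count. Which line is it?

Line 1: honeycomb(3) + beside(2) + monk(1) = 6 (expected 7)
Line 2: that(1) + salmon(2) + hums(1) + tonight(2) = 6 ✓
Line 3: candle(2) + rolls(1) = 3 ✓

Line 1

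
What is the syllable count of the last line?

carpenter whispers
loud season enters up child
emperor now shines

5

The last line: emperor(3) + now(1) + shines(1) = 5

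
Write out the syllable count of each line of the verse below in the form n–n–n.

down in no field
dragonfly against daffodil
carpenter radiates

Line 1: down(1) + in(1) + no(1) + field(1) = 4
Line 2: dragonfly(3) + against(2) + daffodil(3) = 8
Line 3: carpenter(3) + radiates(3) = 6

4–8–6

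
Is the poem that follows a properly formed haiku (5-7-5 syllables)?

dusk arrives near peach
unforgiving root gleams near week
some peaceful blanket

No

Line 1: dusk(1) + arrives(2) + near(1) + peach(1) = 5 ✓
Line 2: unforgiving(4) + root(1) + gleams(1) + near(1) + week(1) = 8 (expected 7)
Line 3: some(1) + peaceful(2) + blanket(2) = 5 ✓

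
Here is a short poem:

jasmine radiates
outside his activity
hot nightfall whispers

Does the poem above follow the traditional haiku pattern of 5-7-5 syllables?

Yes

Line 1: jasmine (2), radiates (3) → 5 ✓
Line 2: outside (2), his (1), activity (4) → 7 ✓
Line 3: hot (1), nightfall (2), whispers (2) → 5 ✓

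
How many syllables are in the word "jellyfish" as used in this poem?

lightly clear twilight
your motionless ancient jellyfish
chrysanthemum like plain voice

3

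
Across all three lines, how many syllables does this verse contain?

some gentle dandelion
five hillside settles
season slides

Line 1: some (1), gentle (2), dandelion (4) → 7
Line 2: five (1), hillside (2), settles (2) → 5
Line 3: season (2), slides (1) → 3
Total: 7 + 5 + 3 = 15

15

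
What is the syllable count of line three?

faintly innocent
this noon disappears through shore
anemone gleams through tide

Line three: anemone(4) + gleams(1) + through(1) + tide(1) = 7

7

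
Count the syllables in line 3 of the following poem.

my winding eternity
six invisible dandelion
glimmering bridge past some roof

Line 3: glimmering (3), bridge (1), past (1), some (1), roof (1) → 7

7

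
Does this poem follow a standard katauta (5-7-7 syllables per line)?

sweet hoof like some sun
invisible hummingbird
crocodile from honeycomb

Line 1: "sweet hoof like some sun": 1+1+1+1+1 = 5 ✓
Line 2: "invisible hummingbird": 4+3 = 7 ✓
Line 3: "crocodile from honeycomb": 3+1+3 = 7 ✓

Yes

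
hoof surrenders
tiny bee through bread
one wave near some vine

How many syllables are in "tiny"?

"tiny" has 2 syllables.

2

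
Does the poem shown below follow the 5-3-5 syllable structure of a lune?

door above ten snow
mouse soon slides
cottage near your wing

Yes

Line 1: door (1), above (2), ten (1), snow (1) → 5 ✓
Line 2: mouse (1), soon (1), slides (1) → 3 ✓
Line 3: cottage (2), near (1), your (1), wing (1) → 5 ✓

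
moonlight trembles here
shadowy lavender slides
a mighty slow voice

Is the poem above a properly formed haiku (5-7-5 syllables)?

Line 1: "moonlight trembles here": 2+2+1 = 5 ✓
Line 2: "shadowy lavender slides": 3+3+1 = 7 ✓
Line 3: "a mighty slow voice": 1+2+1+1 = 5 ✓

Yes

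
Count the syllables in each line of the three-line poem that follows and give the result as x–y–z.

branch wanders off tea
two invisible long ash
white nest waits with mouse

Line 1: branch (1), wanders (2), off (1), tea (1) → 5
Line 2: two (1), invisible (4), long (1), ash (1) → 7
Line 3: white (1), nest (1), waits (1), with (1), mouse (1) → 5

5–7–5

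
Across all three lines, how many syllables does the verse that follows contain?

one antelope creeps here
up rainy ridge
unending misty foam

16

Line 1: one (1), antelope (3), creeps (1), here (1) → 6
Line 2: up (1), rainy (2), ridge (1) → 4
Line 3: unending (3), misty (2), foam (1) → 6
Total: 6 + 4 + 6 = 16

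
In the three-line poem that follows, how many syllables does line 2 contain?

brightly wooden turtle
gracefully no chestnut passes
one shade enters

8

Line 2: gracefully(3) + no(1) + chestnut(2) + passes(2) = 8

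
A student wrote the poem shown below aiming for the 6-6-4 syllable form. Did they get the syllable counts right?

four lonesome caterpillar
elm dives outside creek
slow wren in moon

Line 1: four (1), lonesome (2), caterpillar (4) → 7 (expected 6)
Line 2: elm (1), dives (1), outside (2), creek (1) → 5 (expected 6)
Line 3: slow (1), wren (1), in (1), moon (1) → 4 ✓

No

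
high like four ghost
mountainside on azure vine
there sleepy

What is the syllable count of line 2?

7

Line 2: mountainside (3), on (1), azure (2), vine (1) → 7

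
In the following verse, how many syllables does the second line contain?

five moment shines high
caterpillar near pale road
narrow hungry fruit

The second line: caterpillar (4), near (1), pale (1), road (1) → 7

7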